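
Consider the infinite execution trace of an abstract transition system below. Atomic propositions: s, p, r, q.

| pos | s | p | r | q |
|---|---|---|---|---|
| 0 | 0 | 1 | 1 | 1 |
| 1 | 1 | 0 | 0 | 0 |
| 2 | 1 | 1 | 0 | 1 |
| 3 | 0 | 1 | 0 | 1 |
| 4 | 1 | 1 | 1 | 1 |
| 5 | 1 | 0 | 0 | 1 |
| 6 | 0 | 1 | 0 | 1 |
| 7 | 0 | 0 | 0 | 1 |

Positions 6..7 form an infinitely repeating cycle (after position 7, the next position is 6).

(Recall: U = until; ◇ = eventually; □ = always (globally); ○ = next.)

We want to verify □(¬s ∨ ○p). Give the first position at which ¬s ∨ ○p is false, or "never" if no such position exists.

4

Check ¬s ∨ ○p at each position in order: 0 ✓, 1 ✓, 2 ✓, 3 ✓.
At position 4 the labels are {p, q, r, s} and the next position 5 has {q, s}, so ¬s ∨ ○p is false there. This is the first violation.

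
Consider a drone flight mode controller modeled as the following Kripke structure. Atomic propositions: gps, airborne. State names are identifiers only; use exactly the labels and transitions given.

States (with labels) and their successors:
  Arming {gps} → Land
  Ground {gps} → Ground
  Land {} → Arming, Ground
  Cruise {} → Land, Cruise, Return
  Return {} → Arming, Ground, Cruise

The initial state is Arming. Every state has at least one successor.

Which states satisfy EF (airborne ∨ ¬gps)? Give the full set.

States satisfying airborne ∨ ¬gps: {Land, Cruise, Return}.
States satisfying EF (airborne ∨ ¬gps): {Arming, Land, Cruise, Return}.

{Arming, Land, Cruise, Return}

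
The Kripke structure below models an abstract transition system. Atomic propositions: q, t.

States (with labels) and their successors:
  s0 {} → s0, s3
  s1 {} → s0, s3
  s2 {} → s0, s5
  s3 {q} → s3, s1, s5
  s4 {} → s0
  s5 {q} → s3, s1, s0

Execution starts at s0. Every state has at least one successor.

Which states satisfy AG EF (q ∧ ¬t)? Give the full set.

States satisfying EF (q ∧ ¬t): {s0, s1, s2, s3, s4, s5}.
States satisfying AG EF (q ∧ ¬t): {s0, s1, s2, s3, s4, s5}.

{s0, s1, s2, s3, s4, s5}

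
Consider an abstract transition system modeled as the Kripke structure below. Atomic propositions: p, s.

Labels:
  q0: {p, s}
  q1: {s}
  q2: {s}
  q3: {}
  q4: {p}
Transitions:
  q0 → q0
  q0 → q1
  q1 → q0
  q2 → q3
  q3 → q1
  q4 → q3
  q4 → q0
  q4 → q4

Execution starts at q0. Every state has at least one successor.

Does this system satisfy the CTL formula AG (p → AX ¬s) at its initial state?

States satisfying p → AX ¬s: {q1, q2, q3}.
States satisfying AG (p → AX ¬s): ∅.
q0 is reachable from q0 and violates p → AX ¬s, so AG fails at q0.
q0 ∉ Sat(AG (p → AX ¬s)).

Violated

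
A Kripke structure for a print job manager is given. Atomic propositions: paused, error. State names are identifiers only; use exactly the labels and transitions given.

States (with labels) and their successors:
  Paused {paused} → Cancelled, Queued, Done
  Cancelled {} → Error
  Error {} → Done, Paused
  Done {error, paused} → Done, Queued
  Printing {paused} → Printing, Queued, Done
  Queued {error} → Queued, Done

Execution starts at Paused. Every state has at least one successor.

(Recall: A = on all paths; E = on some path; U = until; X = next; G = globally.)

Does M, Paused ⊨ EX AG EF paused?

Yes

States satisfying AG EF paused: {Paused, Cancelled, Error, Done, Printing, Queued}.
States satisfying EX AG EF paused: {Paused, Cancelled, Error, Done, Printing, Queued}.
Paused ∈ Sat(EX AG EF paused).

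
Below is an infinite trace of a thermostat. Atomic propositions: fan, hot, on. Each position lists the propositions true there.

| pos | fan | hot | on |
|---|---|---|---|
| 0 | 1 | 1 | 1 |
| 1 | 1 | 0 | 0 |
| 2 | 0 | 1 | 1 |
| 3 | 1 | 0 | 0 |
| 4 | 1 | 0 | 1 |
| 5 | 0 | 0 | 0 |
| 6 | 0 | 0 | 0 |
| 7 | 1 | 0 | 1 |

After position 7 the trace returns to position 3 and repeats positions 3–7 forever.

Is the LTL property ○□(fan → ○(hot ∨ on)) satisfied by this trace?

The position after 0 is 1; □(fan → ○(hot ∨ on)) is false there.

Does not hold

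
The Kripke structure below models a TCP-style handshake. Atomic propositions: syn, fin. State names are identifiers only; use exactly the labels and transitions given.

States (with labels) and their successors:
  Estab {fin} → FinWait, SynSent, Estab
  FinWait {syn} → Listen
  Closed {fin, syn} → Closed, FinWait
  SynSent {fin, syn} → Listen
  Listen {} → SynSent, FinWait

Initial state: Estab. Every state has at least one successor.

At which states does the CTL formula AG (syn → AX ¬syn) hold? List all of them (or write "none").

States satisfying syn → AX ¬syn: {Estab, FinWait, SynSent, Listen}.
States satisfying AG (syn → AX ¬syn): {Estab, FinWait, SynSent, Listen}.

{Estab, FinWait, SynSent, Listen}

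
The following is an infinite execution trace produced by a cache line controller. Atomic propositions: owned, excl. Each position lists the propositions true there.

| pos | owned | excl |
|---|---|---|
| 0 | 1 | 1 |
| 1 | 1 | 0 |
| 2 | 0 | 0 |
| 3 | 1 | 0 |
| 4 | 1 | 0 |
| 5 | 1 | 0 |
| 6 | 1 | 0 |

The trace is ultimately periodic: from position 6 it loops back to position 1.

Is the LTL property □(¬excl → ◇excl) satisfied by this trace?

¬excl → ◇excl must hold at every position from 0 onward. It fails at position 1, so □(¬excl → ◇excl) is false.
Positions where ¬excl holds: 1, 2, 3, 4, 5, 6.
Check ◇excl at each: 1→fails, 2→fails, 3→fails, 4→fails, 5→fails, 6→fails.

Does not hold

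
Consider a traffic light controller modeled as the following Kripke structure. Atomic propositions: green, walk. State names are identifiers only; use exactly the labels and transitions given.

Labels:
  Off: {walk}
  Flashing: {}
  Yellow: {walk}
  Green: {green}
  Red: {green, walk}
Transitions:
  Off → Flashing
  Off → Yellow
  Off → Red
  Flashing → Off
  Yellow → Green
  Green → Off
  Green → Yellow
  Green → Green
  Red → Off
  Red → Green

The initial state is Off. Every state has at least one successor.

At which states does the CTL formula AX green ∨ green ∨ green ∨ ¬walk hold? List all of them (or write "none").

{Flashing, Yellow, Green, Red}

States satisfying green: {Green, Red}.
States satisfying AX green: {Yellow}.
States satisfying ¬walk: {Flashing, Green}.
States satisfying green ∨ ¬walk: {Flashing, Green, Red}.
States satisfying green ∨ green ∨ ¬walk: {Flashing, Green, Red}.
States satisfying AX green ∨ green ∨ green ∨ ¬walk: {Flashing, Yellow, Green, Red}.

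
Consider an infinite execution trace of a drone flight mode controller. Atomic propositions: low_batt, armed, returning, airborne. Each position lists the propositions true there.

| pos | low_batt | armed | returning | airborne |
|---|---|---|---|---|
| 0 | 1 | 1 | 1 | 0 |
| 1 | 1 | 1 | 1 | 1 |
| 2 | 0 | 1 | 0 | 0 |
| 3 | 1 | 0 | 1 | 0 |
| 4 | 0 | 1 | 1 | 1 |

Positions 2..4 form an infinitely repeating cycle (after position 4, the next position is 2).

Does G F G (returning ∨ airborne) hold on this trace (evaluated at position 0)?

F G (returning ∨ airborne) must hold at every position from 0 onward. It fails at position 0, so G F G (returning ∨ airborne) is false.

Violated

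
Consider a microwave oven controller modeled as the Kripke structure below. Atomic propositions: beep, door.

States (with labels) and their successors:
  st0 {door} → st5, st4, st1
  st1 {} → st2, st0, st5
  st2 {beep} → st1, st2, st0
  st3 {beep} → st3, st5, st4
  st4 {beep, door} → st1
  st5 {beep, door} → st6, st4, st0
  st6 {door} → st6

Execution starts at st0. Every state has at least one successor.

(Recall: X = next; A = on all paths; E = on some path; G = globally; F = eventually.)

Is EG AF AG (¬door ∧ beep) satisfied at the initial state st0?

No

States satisfying AF AG (¬door ∧ beep): ∅.
States satisfying EG AF AG (¬door ∧ beep): ∅.
No suitable path/successor from st0 witnesses the formula.
st0 ∉ Sat(EG AF AG (¬door ∧ beep)).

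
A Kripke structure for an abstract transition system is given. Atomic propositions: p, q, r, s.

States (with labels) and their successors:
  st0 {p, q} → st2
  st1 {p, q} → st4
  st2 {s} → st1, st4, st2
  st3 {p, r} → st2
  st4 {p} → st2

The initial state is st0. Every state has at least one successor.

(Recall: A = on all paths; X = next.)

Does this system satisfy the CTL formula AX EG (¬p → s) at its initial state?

Holds

States satisfying EG (¬p → s): {st0, st1, st2, st3, st4}.
States satisfying AX EG (¬p → s): {st0, st1, st2, st3, st4}.
st0 ∈ Sat(AX EG (¬p → s)).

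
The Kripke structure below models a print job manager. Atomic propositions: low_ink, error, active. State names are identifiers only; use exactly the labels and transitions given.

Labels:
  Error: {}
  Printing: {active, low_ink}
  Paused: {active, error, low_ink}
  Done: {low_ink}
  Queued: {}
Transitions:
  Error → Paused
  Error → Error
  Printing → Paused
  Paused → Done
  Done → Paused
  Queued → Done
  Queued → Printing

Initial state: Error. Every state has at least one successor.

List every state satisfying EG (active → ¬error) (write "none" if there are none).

{Error}

States satisfying active → ¬error: {Error, Printing, Done, Queued}.
States satisfying EG (active → ¬error): {Error}.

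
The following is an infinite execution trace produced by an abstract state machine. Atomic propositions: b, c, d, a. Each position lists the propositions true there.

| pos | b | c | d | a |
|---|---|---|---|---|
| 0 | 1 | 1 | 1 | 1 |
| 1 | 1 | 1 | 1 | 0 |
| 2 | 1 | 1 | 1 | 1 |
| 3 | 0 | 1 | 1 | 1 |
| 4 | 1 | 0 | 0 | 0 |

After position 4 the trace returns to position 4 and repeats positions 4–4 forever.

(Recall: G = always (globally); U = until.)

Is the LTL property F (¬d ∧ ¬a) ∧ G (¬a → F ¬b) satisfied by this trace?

¬d ∧ ¬a holds at position 4, which is reachable from 0, so F (¬d ∧ ¬a) holds.
¬a → F ¬b must hold at every position from 0 onward. It fails at position 4, so G (¬a → F ¬b) is false.
Positions where ¬a holds: 1, 4.
Check F ¬b at each: 1→ok, 4→fails.
At position 0: F (¬d ∧ ¬a) is true; G (¬a → F ¬b) is false; so F (¬d ∧ ¬a) ∧ G (¬a → F ¬b) is false.

Violated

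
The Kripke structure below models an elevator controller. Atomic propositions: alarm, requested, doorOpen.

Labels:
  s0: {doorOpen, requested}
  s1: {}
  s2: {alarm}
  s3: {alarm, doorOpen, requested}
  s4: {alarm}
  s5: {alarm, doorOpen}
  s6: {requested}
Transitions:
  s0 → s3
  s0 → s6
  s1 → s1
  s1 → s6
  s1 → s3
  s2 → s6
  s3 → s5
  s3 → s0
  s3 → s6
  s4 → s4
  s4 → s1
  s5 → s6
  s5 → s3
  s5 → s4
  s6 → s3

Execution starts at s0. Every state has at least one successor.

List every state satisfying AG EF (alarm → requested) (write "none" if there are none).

{s0, s1, s2, s3, s4, s5, s6}

States satisfying EF (alarm → requested): {s0, s1, s2, s3, s4, s5, s6}.
States satisfying AG EF (alarm → requested): {s0, s1, s2, s3, s4, s5, s6}.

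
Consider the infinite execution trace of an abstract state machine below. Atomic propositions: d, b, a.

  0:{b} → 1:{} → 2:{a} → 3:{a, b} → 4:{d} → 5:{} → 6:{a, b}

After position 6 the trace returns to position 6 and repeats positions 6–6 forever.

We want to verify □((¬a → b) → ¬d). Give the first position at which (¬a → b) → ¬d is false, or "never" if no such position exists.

(¬a → b) → ¬d holds at every position 0..6, and those are all the positions the trace ever visits, so the invariant □((¬a → b) → ¬d) is never violated.

never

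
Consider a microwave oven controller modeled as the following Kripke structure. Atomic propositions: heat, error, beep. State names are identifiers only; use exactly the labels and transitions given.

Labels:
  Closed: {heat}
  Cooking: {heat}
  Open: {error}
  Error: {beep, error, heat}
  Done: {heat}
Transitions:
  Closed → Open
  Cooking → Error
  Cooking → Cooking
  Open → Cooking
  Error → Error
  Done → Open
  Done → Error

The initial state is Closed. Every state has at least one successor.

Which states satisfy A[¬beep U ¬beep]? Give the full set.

States satisfying ¬beep: {Closed, Cooking, Open, Done}.
States satisfying A[¬beep U ¬beep]: {Closed, Cooking, Open, Done}.

{Closed, Cooking, Open, Done}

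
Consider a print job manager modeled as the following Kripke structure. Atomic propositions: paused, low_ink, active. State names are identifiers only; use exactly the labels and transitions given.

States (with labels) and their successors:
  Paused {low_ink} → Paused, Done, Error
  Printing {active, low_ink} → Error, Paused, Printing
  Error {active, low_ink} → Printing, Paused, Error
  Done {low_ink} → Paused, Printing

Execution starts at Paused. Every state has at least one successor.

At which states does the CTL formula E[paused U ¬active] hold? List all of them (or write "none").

{Paused, Done}

States satisfying paused: ∅.
States satisfying ¬active: {Paused, Done}.
States satisfying E[paused U ¬active]: {Paused, Done}.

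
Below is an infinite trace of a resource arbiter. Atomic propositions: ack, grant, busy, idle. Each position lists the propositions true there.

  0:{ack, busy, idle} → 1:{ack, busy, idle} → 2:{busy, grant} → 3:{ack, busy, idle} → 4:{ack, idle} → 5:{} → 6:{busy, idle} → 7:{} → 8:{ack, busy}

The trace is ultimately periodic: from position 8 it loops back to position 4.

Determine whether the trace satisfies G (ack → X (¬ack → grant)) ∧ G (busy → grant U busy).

Does not hold

ack → X (¬ack → grant) must hold at every position from 0 onward. It fails at position 4, so G (ack → X (¬ack → grant)) is false.
Positions where ack holds: 0, 1, 3, 4, 8.
Check X (¬ack → grant) at each: 0→ok, 1→ok, 3→ok, 4→fails, 8→ok.
busy → grant U busy holds at every position 0..8, and those are all positions ever visited, so G (busy → grant U busy) holds.
Positions where busy holds: 0, 1, 2, 3, 6, 8.
Check grant U busy at each: 0→ok, 1→ok, 2→ok, 3→ok, 6→ok, 8→ok.
At position 0: G (ack → X (¬ack → grant)) is false; G (busy → grant U busy) is true; so G (ack → X (¬ack → grant)) ∧ G (busy → grant U busy) is false.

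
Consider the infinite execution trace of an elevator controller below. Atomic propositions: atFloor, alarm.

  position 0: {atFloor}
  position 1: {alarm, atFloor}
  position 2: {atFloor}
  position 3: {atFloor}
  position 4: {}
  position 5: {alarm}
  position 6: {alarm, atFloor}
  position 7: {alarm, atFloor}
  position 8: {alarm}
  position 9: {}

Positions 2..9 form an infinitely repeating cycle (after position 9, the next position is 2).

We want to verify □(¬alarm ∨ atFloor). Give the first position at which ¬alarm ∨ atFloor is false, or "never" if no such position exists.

Check ¬alarm ∨ atFloor at each position in order: 0 ✓, 1 ✓, 2 ✓, 3 ✓, 4 ✓.
At position 5 the labels are {alarm}, so ¬alarm ∨ atFloor is false there. This is the first violation.

5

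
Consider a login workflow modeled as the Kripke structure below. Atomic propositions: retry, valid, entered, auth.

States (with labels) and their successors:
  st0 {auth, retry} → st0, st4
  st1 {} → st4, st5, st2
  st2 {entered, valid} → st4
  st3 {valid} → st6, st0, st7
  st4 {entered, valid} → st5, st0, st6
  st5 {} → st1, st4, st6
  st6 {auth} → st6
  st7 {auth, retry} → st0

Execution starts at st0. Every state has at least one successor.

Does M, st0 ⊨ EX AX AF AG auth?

States satisfying AX AF AG auth: {st6}.
States satisfying EX AX AF AG auth: {st3, st4, st5, st6}.
No suitable path/successor from st0 witnesses the formula.
st0 ∉ Sat(EX AX AF AG auth).

No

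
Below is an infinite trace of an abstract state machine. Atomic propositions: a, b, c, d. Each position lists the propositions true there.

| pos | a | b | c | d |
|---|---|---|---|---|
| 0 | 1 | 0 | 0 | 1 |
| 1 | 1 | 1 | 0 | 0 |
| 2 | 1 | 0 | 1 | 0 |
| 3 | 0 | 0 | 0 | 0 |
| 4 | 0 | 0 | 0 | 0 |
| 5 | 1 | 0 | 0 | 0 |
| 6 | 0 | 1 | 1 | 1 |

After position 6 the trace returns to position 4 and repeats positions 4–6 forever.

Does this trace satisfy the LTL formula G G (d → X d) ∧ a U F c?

No

G (d → X d) must hold at every position from 0 onward. It fails at position 0, so G G (d → X d) is false.
Walking from position 0: F c first holds at position 0, and a holds at every earlier position along the way, so a U F c holds.
At position 0: G G (d → X d) is false; a U F c is true; so G G (d → X d) ∧ a U F c is false.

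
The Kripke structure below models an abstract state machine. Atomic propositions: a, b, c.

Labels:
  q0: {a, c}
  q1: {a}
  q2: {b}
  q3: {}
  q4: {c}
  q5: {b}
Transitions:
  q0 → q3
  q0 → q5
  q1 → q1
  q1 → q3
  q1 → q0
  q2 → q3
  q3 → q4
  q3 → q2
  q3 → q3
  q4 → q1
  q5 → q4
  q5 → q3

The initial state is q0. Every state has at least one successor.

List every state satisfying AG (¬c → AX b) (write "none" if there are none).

States satisfying ¬c → AX b: {q0, q4}.
States satisfying AG (¬c → AX b): ∅.

none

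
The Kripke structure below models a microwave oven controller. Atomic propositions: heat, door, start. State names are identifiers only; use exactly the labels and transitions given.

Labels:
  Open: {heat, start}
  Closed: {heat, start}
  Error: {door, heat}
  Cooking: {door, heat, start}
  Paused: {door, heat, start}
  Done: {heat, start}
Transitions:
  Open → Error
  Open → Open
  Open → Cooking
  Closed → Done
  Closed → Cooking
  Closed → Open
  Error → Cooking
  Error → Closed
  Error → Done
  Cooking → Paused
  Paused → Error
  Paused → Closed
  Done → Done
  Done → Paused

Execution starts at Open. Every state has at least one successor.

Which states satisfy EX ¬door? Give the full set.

{Open, Closed, Error, Paused, Done}

States satisfying ¬door: {Open, Closed, Done}.
States satisfying EX ¬door: {Open, Closed, Error, Paused, Done}.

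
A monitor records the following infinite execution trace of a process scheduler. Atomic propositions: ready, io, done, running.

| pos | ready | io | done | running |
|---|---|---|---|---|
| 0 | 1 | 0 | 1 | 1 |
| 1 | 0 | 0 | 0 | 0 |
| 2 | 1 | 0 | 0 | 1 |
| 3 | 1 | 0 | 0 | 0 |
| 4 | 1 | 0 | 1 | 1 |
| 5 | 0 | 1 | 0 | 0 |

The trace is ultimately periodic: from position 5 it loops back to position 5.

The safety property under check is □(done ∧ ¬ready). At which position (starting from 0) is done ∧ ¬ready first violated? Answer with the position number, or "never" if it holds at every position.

At position 0 the labels are {done, ready, running}, so done ∧ ¬ready is false there. This is the first violation.

0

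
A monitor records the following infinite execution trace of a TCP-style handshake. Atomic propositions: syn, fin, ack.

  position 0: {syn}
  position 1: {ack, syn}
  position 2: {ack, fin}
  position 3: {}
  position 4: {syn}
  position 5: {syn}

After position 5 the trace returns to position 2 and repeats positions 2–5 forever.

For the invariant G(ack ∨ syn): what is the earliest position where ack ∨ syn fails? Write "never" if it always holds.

Check ack ∨ syn at each position in order: 0 ✓, 1 ✓, 2 ✓.
At position 3 the labels are {}, so ack ∨ syn is false there. This is the first violation.

3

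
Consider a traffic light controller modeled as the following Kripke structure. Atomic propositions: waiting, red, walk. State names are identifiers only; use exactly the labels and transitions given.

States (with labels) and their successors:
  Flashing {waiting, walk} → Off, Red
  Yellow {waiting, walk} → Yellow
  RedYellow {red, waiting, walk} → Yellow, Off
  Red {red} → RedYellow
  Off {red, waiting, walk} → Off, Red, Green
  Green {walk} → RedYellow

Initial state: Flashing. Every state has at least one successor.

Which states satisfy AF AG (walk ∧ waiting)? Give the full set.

{Yellow}

States satisfying AG (walk ∧ waiting): {Yellow}.
States satisfying AF AG (walk ∧ waiting): {Yellow}.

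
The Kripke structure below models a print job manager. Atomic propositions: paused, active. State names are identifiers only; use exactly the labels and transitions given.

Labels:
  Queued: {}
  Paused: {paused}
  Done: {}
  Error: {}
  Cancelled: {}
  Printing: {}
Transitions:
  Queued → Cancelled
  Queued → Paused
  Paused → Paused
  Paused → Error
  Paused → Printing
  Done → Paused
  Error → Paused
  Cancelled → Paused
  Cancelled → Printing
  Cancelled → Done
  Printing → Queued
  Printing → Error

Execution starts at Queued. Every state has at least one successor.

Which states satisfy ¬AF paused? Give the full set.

{Queued, Cancelled, Printing}

States satisfying paused: {Paused}.
States satisfying AF paused: {Paused, Done, Error}.
States satisfying ¬AF paused: {Queued, Cancelled, Printing}.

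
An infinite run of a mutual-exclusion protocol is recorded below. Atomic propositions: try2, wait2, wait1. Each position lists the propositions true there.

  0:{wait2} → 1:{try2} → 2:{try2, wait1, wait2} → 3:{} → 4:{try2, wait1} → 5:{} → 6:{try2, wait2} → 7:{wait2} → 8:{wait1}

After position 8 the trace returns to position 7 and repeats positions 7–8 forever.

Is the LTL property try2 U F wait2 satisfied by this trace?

Walking from position 0: F wait2 first holds at position 0, and try2 holds at every earlier position along the way, so try2 U F wait2 holds.

Satisfied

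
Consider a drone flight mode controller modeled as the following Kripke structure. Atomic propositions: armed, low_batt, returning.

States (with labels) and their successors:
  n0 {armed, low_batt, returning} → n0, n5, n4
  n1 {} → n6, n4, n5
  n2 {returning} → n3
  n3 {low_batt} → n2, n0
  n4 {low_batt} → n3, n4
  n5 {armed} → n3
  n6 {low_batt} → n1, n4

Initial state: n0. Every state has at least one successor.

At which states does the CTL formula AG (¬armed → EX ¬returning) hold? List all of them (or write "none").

none

States satisfying ¬armed → EX ¬returning: {n0, n1, n2, n4, n5, n6}.
States satisfying AG (¬armed → EX ¬returning): ∅.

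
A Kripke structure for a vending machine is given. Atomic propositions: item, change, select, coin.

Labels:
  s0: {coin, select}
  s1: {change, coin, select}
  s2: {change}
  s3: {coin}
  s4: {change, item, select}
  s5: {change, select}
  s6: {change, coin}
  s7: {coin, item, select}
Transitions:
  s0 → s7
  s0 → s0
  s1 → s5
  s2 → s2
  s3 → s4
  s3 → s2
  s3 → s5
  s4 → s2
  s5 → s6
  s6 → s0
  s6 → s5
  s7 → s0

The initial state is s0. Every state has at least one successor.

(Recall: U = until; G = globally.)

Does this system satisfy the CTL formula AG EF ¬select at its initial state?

States satisfying EF ¬select: {s1, s2, s3, s4, s5, s6}.
States satisfying AG EF ¬select: {s2, s4}.
s0 is reachable from s0 and violates EF ¬select, so AG fails at s0.
s0 ∉ Sat(AG EF ¬select).

No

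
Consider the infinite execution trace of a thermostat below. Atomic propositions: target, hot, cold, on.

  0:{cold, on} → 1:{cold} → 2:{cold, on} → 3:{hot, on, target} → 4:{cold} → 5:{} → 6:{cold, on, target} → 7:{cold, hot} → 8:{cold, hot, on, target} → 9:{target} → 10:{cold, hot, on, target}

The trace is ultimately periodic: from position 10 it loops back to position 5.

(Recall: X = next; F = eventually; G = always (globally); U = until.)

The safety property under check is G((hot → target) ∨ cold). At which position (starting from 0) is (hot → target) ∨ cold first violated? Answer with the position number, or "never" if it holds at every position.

(hot → target) ∨ cold holds at every position 0..10, and those are all the positions the trace ever visits, so the invariant G((hot → target) ∨ cold) is never violated.

never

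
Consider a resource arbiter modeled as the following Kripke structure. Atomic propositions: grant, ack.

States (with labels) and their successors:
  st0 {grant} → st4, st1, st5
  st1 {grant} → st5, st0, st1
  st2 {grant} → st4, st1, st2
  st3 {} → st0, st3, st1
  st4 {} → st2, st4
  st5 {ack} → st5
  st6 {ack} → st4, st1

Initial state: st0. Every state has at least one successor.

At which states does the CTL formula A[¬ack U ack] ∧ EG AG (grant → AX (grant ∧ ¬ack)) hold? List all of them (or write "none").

{st5}

States satisfying ¬ack: {st0, st1, st2, st3, st4}.
States satisfying ack: {st5, st6}.
States satisfying A[¬ack U ack]: {st5, st6}.
States satisfying AG (grant → AX (grant ∧ ¬ack)): {st5}.
States satisfying EG AG (grant → AX (grant ∧ ¬ack)): {st5}.
States satisfying A[¬ack U ack] ∧ EG AG (grant → AX (grant ∧ ¬ack)): {st5}.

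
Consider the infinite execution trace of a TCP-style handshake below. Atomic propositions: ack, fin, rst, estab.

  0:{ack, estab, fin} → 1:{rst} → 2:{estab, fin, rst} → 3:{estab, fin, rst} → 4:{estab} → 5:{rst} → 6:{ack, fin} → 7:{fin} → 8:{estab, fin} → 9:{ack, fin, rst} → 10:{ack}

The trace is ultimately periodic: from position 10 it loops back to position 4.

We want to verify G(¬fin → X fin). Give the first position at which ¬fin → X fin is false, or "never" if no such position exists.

Check ¬fin → X fin at each position in order: 0 ✓, 1 ✓, 2 ✓, 3 ✓.
At position 4 the labels are {estab} and the next position 5 has {rst}, so ¬fin → X fin is false there. This is the first violation.

4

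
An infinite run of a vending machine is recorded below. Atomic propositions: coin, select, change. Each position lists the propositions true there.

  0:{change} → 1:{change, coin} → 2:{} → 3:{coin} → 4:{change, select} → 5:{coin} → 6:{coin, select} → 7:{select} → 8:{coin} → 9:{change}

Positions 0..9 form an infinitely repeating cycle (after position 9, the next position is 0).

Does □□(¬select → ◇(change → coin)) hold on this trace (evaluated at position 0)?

□(¬select → ◇(change → coin)) holds at every position 0..9, and those are all positions ever visited, so □□(¬select → ◇(change → coin)) holds.

Holds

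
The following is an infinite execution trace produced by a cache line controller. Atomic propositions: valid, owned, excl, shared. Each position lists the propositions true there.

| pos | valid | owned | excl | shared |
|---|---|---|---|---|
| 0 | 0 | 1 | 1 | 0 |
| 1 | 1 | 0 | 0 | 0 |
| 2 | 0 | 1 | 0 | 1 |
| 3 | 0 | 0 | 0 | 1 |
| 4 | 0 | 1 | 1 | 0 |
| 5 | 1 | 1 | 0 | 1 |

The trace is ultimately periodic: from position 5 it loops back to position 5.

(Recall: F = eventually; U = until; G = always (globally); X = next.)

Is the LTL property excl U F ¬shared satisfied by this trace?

Walking from position 0: F ¬shared first holds at position 0, and excl holds at every earlier position along the way, so excl U F ¬shared holds.

Yes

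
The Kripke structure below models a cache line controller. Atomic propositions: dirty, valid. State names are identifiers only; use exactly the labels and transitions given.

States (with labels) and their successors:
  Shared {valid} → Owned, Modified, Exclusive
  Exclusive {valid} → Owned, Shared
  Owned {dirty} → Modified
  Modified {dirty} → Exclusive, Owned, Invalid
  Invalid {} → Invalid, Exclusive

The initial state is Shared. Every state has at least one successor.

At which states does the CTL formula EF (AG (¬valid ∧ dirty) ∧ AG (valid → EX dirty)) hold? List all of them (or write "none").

States satisfying AG (¬valid ∧ dirty) ∧ AG (valid → EX dirty): ∅.
States satisfying EF (AG (¬valid ∧ dirty) ∧ AG (valid → EX dirty)): ∅.

none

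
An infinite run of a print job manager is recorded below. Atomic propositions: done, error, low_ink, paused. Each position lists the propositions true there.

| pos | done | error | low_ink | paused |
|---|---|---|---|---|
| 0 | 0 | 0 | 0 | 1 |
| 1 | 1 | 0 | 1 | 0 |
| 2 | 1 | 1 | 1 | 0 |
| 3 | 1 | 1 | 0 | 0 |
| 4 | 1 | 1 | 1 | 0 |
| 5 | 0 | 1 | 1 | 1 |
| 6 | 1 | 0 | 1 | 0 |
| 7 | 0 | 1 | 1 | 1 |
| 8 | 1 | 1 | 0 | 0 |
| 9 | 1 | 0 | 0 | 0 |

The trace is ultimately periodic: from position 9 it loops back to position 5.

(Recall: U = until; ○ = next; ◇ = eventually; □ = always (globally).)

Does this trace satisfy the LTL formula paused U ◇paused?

Satisfied

Walking from position 0: ◇paused first holds at position 0, and paused holds at every earlier position along the way, so paused U ◇paused holds.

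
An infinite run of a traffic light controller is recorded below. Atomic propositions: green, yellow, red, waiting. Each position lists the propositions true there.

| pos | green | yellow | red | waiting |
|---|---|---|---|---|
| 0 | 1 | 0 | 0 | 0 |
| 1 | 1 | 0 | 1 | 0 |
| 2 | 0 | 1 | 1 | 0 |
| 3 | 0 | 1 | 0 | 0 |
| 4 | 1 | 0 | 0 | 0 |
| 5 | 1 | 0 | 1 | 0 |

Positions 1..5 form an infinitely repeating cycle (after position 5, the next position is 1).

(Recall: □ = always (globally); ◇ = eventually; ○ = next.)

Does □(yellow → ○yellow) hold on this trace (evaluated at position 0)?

yellow → ○yellow must hold at every position from 0 onward. It fails at position 3, so □(yellow → ○yellow) is false.
Positions where yellow holds: 2, 3.
Check ○yellow at each: 2→ok, 3→fails.

Violated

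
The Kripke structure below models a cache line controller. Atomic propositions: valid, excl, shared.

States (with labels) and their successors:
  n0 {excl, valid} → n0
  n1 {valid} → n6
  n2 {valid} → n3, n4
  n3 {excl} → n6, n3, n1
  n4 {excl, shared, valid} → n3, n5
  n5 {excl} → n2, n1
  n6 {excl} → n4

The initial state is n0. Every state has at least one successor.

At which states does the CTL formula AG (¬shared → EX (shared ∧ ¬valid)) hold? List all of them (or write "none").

none

States satisfying ¬shared → EX (shared ∧ ¬valid): {n4}.
States satisfying AG (¬shared → EX (shared ∧ ¬valid)): ∅.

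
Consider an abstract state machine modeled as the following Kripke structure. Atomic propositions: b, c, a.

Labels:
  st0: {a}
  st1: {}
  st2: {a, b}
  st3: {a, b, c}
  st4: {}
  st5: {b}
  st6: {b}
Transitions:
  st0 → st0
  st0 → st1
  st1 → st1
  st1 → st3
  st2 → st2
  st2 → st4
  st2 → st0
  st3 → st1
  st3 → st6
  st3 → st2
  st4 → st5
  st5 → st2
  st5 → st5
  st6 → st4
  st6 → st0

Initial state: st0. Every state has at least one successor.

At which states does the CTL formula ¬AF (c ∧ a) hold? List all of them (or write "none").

States satisfying c ∧ a: {st3}.
States satisfying AF (c ∧ a): {st3}.
States satisfying ¬AF (c ∧ a): {st0, st1, st2, st4, st5, st6}.

{st0, st1, st2, st4, st5, st6}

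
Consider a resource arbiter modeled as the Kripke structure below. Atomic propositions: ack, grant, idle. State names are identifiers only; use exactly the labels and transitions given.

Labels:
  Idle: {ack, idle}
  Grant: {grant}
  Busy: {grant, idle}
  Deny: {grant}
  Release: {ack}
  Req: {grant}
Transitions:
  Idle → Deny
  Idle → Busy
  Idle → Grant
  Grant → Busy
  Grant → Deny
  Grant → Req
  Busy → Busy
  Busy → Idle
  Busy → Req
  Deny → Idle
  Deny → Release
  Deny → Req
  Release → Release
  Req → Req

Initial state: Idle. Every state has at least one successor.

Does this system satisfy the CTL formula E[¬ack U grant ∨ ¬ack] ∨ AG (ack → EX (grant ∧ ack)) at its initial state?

States satisfying ¬ack: {Grant, Busy, Deny, Req}.
States satisfying grant ∨ ¬ack: {Grant, Busy, Deny, Req}.
States satisfying E[¬ack U grant ∨ ¬ack]: {Grant, Busy, Deny, Req}.
States satisfying ack → EX (grant ∧ ack): {Grant, Busy, Deny, Req}.
States satisfying AG (ack → EX (grant ∧ ack)): {Req}.
States satisfying E[¬ack U grant ∨ ¬ack] ∨ AG (ack → EX (grant ∧ ack)): {Grant, Busy, Deny, Req}.
Idle ∉ Sat(E[¬ack U grant ∨ ¬ack] ∨ AG (ack → EX (grant ∧ ack))).

Does not hold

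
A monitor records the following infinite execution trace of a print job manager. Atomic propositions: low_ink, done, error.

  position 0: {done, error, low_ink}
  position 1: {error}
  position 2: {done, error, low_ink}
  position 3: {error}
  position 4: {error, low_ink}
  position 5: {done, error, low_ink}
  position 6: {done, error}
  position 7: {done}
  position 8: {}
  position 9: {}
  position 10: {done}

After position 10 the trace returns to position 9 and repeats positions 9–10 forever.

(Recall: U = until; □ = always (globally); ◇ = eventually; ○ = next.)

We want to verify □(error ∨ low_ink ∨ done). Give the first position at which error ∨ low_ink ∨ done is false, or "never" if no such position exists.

8

Check error ∨ low_ink ∨ done at each position in order: 0 ✓, 1 ✓, 2 ✓, 3 ✓, 4 ✓, 5 ✓, 6 ✓, 7 ✓.
At position 8 the labels are {}, so error ∨ low_ink ∨ done is false there. This is the first violation.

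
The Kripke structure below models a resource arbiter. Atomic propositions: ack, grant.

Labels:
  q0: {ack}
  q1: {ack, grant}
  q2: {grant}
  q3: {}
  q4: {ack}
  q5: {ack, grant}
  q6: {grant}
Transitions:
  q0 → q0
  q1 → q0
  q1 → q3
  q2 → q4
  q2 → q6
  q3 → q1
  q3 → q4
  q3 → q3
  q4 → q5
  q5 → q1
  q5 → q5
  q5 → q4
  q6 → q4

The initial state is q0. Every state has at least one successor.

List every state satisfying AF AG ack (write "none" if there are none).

{q0}

States satisfying AG ack: {q0}.
States satisfying AF AG ack: {q0}.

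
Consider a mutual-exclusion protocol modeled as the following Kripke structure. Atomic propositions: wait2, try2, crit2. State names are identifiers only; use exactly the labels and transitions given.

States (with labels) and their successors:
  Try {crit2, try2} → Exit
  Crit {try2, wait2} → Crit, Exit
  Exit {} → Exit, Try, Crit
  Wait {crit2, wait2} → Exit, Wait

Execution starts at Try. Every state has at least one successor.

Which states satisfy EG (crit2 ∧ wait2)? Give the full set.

{Wait}

States satisfying crit2 ∧ wait2: {Wait}.
States satisfying EG (crit2 ∧ wait2): {Wait}.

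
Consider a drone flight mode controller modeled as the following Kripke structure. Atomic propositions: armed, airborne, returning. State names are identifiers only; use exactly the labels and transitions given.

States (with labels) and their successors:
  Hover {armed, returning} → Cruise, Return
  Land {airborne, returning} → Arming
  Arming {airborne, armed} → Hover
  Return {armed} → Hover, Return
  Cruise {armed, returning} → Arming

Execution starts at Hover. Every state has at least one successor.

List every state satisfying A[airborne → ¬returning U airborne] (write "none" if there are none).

States satisfying airborne → ¬returning: {Hover, Arming, Return, Cruise}.
States satisfying airborne: {Land, Arming}.
States satisfying A[airborne → ¬returning U airborne]: {Land, Arming, Cruise}.

{Land, Arming, Cruise}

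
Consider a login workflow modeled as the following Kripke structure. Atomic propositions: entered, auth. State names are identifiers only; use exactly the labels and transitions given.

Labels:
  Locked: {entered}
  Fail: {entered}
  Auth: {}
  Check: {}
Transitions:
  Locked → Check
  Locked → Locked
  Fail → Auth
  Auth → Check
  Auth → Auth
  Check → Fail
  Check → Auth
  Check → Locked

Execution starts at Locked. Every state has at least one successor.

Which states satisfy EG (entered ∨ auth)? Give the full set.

{Locked}

States satisfying entered ∨ auth: {Locked, Fail}.
States satisfying EG (entered ∨ auth): {Locked}.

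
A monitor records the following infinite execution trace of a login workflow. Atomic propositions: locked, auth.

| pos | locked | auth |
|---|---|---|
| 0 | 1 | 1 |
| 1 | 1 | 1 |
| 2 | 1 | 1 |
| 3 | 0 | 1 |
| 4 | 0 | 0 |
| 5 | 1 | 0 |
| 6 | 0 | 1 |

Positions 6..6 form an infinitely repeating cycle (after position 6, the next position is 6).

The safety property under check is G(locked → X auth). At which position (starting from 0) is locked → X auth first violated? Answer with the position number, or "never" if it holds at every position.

locked → X auth holds at every position 0..6, and those are all the positions the trace ever visits, so the invariant G(locked → X auth) is never violated.

never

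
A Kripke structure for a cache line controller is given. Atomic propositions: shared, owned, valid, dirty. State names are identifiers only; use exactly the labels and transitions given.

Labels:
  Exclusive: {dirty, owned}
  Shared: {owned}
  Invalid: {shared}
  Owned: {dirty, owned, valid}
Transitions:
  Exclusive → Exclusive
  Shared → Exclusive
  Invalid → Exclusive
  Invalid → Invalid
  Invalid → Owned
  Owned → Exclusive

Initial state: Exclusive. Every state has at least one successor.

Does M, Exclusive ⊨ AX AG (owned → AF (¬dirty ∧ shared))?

Does not hold

States satisfying AG (owned → AF (¬dirty ∧ shared)): ∅.
States satisfying AX AG (owned → AF (¬dirty ∧ shared)): ∅.
Exclusive ∉ Sat(AX AG (owned → AF (¬dirty ∧ shared))).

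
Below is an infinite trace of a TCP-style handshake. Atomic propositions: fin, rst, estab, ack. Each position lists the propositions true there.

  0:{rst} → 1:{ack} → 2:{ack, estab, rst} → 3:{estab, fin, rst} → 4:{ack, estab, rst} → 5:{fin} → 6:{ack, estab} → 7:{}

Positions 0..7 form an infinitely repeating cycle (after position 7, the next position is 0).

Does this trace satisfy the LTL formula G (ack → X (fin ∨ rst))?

ack → X (fin ∨ rst) must hold at every position from 0 onward. It fails at position 6, so G (ack → X (fin ∨ rst)) is false.
Positions where ack holds: 1, 2, 4, 6.
Check X (fin ∨ rst) at each: 1→ok, 2→ok, 4→ok, 6→fails.

No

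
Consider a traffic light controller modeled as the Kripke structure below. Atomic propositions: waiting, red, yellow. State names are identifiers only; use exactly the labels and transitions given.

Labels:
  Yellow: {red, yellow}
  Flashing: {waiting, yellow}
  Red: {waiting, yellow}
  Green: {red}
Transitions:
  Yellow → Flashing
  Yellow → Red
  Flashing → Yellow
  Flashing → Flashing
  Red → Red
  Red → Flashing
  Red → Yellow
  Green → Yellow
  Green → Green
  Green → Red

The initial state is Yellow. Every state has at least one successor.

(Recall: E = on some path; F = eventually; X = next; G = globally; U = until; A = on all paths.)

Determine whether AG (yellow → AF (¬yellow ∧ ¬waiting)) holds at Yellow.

Violated

States satisfying yellow → AF (¬yellow ∧ ¬waiting): {Green}.
States satisfying AG (yellow → AF (¬yellow ∧ ¬waiting)): ∅.
Flashing is reachable from Yellow and violates yellow → AF (¬yellow ∧ ¬waiting), so AG fails at Yellow.
Yellow ∉ Sat(AG (yellow → AF (¬yellow ∧ ¬waiting))).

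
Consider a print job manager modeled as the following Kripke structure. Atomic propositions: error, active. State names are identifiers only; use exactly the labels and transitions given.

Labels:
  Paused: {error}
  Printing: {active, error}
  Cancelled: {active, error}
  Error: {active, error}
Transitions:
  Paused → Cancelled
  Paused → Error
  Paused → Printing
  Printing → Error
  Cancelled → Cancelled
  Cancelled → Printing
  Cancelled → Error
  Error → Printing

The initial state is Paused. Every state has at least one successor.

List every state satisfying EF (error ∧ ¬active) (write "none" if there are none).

States satisfying error ∧ ¬active: {Paused}.
States satisfying EF (error ∧ ¬active): {Paused}.

{Paused}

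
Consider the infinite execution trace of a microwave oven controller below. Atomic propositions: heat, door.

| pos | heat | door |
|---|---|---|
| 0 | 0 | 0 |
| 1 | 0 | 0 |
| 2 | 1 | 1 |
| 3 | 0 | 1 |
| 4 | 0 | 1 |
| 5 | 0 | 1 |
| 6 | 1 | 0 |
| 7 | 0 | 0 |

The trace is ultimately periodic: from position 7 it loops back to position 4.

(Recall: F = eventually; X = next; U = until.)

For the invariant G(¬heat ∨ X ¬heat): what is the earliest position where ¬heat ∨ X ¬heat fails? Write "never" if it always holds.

never

¬heat ∨ X ¬heat holds at every position 0..7, and those are all the positions the trace ever visits, so the invariant G(¬heat ∨ X ¬heat) is never violated.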